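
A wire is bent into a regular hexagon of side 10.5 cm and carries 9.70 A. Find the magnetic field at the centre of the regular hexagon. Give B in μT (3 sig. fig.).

Each side is a finite straight segment at perpendicular distance d = a/(2 tan(π/6)) = 0.09093 m from the centre, with end-angles ±π/6.
One side contributes B₁ = (μ₀I/4πd)·2 sin(π/6) = 1.07×10⁻⁵ T.
All 6 sides add in the same direction: B = 6 × 1.07×10⁻⁵ = 6.40×10⁻⁵ T.

B ≈ 64.0 μT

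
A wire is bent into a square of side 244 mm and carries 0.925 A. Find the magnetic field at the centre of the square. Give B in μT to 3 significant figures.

B ≈ 4.29 μT

Each side is a finite straight segment at perpendicular distance d = a/(2 tan(π/4)) = 0.122 m from the centre, with end-angles ±π/4.
One side contributes B₁ = (μ₀I/4πd)·2 sin(π/4) = 1.07×10⁻⁶ T.
All 4 sides add in the same direction: B = 4 × 1.07×10⁻⁶ = 4.29×10⁻⁶ T.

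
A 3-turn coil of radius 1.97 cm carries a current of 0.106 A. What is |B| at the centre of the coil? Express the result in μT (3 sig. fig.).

For an N-turn flat coil, B = Nμ₀I/(2R) with R = 0.0197 m.
B = 3 × 3.38×10⁻⁶ T = 1.01×10⁻⁵ T.

B ≈ 10.1 μT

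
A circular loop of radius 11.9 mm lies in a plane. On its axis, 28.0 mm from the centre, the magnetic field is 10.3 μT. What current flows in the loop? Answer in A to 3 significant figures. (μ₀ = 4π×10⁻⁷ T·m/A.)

On the axis of a loop, B = μ₀IR²/[2(R²+z²)^(3/2)], so I = 2B(R²+z²)^(3/2)/(μ₀R²).
R² + z² = 0.0001416 + 0.000784 = 0.0009256 m²; raised to 3/2 gives 2.82×10⁻⁵ m³.
I = 2 × 1.03×10⁻⁵ × 2.82×10⁻⁵ / (1.26×10⁻⁶ × 0.0001416) = 3.26 A.

I ≈ 3.26 A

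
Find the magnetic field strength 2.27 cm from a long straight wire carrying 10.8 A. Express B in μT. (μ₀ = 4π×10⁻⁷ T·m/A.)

For an infinitely long straight wire, B = μ₀I/(2πd).
B = (4π×10⁻⁷ × 10.8) / (2π × 0.0227) = 9.52×10⁻⁵ T.

B ≈ 95.2 μT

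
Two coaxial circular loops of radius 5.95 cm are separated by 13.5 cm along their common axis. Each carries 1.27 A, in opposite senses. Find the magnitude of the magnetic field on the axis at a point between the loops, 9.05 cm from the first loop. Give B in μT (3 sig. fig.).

Each loop contributes B = μ₀IR²/[2(R²+z²)^(3/2)] on the axis, with z measured from that loop.
Loop 1 (z = 0.0905 m): B₁ = 2.22×10⁻⁶ T. Loop 2 (z = 0.0445 m): B₂ = 6.89×10⁻⁶ T.
The fields oppose: B = |B₁ − B₂| = 4.66×10⁻⁶ T.

B ≈ 4.66 μT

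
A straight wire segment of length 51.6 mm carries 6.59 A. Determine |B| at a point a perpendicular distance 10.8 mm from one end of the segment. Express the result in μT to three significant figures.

B ≈ 59.7 μT

For a finite straight segment, B = (μ₀I/4πd)(sinθ₁ + sinθ₂), where θ₁, θ₂ are the angles from the perpendicular to each end.
The perpendicular foot is at one end, so the two end-offsets along the wire are 0 and L = 0.0516 m.
sinθ₁ = 0/√(0²+0.0108²) = 0.0000; sinθ₂ = 0.0516/√(0.0516²+0.0108²) = 0.9788.
B = (4π×10⁻⁷ × 6.59) / (4π × 0.0108) × (0.0000 + 0.9788) = 5.97×10⁻⁵ T.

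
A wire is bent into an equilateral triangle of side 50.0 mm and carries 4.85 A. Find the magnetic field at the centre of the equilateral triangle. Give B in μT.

B ≈ 175 μT

Each side is a finite straight segment at perpendicular distance d = a/(2 tan(π/3)) = 0.01443 m from the centre, with end-angles ±π/3.
One side contributes B₁ = (μ₀I/4πd)·2 sin(π/3) = 5.82×10⁻⁵ T.
All 3 sides add in the same direction: B = 3 × 5.82×10⁻⁵ = 1.75×10⁻⁴ T.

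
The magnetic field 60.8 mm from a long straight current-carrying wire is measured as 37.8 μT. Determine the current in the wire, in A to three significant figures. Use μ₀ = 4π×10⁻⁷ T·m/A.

For a long straight wire B = μ₀I/(2πd), so I = 2πdB/μ₀.
I = 2π × 0.0608 × 3.78×10⁻⁵ / (4π×10⁻⁷) = 11.5 A.

I ≈ 11.5 A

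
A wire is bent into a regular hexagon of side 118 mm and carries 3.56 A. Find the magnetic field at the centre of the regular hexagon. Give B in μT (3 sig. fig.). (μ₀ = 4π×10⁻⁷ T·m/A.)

B ≈ 20.9 μT

Each side is a finite straight segment at perpendicular distance d = a/(2 tan(π/6)) = 0.1022 m from the centre, with end-angles ±π/6.
One side contributes B₁ = (μ₀I/4πd)·2 sin(π/6) = 3.48×10⁻⁶ T.
All 6 sides add in the same direction: B = 6 × 3.48×10⁻⁶ = 2.09×10⁻⁵ T.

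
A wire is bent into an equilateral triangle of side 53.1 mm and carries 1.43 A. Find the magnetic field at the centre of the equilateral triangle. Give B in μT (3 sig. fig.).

B ≈ 48.5 μT

Each side is a finite straight segment at perpendicular distance d = a/(2 tan(π/3)) = 0.01533 m from the centre, with end-angles ±π/3.
One side contributes B₁ = (μ₀I/4πd)·2 sin(π/3) = 1.62×10⁻⁵ T.
All 3 sides add in the same direction: B = 3 × 1.62×10⁻⁵ = 4.85×10⁻⁵ T.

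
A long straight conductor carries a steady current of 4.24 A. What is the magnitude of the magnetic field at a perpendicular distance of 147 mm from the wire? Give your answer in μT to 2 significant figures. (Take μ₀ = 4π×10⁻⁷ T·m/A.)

B ≈ 5.8 μT

For an infinitely long straight wire, B = μ₀I/(2πd).
B = (4π×10⁻⁷ × 4.24) / (2π × 0.147) = 5.77×10⁻⁶ T.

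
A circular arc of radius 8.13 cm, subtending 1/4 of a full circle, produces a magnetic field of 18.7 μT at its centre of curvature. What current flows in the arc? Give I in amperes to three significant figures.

I ≈ 9.68 A

For a circular arc, B = μ₀Iφ/(4πR) with φ in radians; here φ = 1.571 rad.
So I = 4πRB/(μ₀φ) = 4π × 0.0813 × 1.87×10⁻⁵ / (4π×10⁻⁷ × 1.571) = 9.68 A.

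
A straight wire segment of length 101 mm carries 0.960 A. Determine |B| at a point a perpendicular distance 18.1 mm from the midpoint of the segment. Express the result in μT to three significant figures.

For a finite straight segment, B = (μ₀I/4πd)(sinθ₁ + sinθ₂), where θ₁, θ₂ are the angles from the perpendicular to each end.
The perpendicular from the point meets the wire at its midpoint, so each end is L/2 = 0.0505 m away along the wire.
sinθ₁ = 0.0505/√(0.0505²+0.0181²) = 0.9414; sinθ₂ = 0.0505/√(0.0505²+0.0181²) = 0.9414.
B = (4π×10⁻⁷ × 0.960) / (4π × 0.0181) × (0.9414 + 0.9414) = 9.99×10⁻⁶ T.

B ≈ 9.99 μT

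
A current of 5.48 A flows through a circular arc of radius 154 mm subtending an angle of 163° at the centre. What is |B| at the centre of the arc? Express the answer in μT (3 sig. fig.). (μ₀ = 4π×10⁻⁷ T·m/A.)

B ≈ 10.1 μT

The Biot–Savart field of a circular arc at its centre is B = μ₀Iφ/(4πR), with φ = 2.845 rad.
B = (4π×10⁻⁷ × 5.48 × 2.845) / (4π × 0.154) = 1.01×10⁻⁵ T.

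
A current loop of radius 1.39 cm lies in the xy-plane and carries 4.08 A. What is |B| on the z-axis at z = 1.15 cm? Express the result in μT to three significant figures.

On the axis of a circular loop, B = μ₀IR² / [2(R²+z²)^(3/2)].
R² + z² = (0.0139)² + (0.0115)² = 0.0003255 m², and (R²+z²)^(3/2) = 5.87×10⁻⁶ m³.
B = (4π×10⁻⁷ × 4.08 × 0.0001932) / (2 × 5.87×10⁻⁶) = 8.44×10⁻⁵ T.

B ≈ 84.4 μT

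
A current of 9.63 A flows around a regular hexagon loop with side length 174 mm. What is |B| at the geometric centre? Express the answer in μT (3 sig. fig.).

B ≈ 38.3 μT

Each side is a finite straight segment at perpendicular distance d = a/(2 tan(π/6)) = 0.1507 m from the centre, with end-angles ±π/6.
One side contributes B₁ = (μ₀I/4πd)·2 sin(π/6) = 6.39×10⁻⁶ T.
All 6 sides add in the same direction: B = 6 × 6.39×10⁻⁶ = 3.83×10⁻⁵ T.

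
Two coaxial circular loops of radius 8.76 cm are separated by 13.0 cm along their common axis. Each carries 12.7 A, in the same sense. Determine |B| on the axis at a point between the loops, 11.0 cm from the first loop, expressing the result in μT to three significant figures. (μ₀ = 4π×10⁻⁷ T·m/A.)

B ≈ 106 μT

Each loop contributes B = μ₀IR²/[2(R²+z²)^(3/2)] on the axis, with z measured from that loop.
Loop 1 (z = 0.11 m): B₁ = 2.20×10⁻⁵ T. Loop 2 (z = 0.02 m): B₂ = 8.44×10⁻⁵ T.
The fields add: B = B₁ + B₂ = 1.06×10⁻⁴ T.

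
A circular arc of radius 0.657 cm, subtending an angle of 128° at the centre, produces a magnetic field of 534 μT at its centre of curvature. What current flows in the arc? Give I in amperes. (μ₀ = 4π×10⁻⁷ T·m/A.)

For a circular arc, B = μ₀Iφ/(4πR) with φ in radians; here φ = 2.234 rad.
So I = 4πRB/(μ₀φ) = 4π × 0.00657 × 5.34×10⁻⁴ / (4π×10⁻⁷ × 2.234) = 15.7 A.

I ≈ 15.7 A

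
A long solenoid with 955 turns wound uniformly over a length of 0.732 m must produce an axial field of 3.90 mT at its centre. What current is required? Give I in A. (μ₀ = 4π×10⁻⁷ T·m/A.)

Inside a long solenoid B = μ₀nI with n = 1305 m⁻¹, so I = B/(μ₀n).
I = 3.90×10⁻³ / (4π×10⁻⁷ × 1305) = 2.38 A.

I ≈ 2.38 A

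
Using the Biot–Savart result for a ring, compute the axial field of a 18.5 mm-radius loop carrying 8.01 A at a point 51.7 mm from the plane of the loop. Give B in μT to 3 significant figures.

B ≈ 10.4 μT

On the axis of a circular loop, B = μ₀IR² / [2(R²+z²)^(3/2)].
R² + z² = (0.0185)² + (0.0517)² = 0.003015 m², and (R²+z²)^(3/2) = 1.66×10⁻⁴ m³.
B = (4π×10⁻⁷ × 8.01 × 0.0003422) / (2 × 1.66×10⁻⁴) = 1.04×10⁻⁵ T.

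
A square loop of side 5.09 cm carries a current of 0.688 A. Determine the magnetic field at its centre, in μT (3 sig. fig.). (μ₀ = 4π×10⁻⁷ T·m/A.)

B ≈ 15.3 μT

Each side is a finite straight segment at perpendicular distance d = a/(2 tan(π/4)) = 0.02545 m from the centre, with end-angles ±π/4.
One side contributes B₁ = (μ₀I/4πd)·2 sin(π/4) = 3.82×10⁻⁶ T.
All 4 sides add in the same direction: B = 4 × 3.82×10⁻⁶ = 1.53×10⁻⁵ T.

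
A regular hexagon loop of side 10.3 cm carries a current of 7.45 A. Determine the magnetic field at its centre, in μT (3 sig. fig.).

B ≈ 50.1 μT

Each side is a finite straight segment at perpendicular distance d = a/(2 tan(π/6)) = 0.0892 m from the centre, with end-angles ±π/6.
One side contributes B₁ = (μ₀I/4πd)·2 sin(π/6) = 8.35×10⁻⁶ T.
All 6 sides add in the same direction: B = 6 × 8.35×10⁻⁶ = 5.01×10⁻⁵ T.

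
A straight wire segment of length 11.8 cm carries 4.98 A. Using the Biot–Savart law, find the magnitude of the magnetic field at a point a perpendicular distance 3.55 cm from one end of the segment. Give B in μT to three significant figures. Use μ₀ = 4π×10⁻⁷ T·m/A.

For a finite straight segment, B = (μ₀I/4πd)(sinθ₁ + sinθ₂), where θ₁, θ₂ are the angles from the perpendicular to each end.
The perpendicular foot is at one end, so the two end-offsets along the wire are 0 and L = 0.118 m.
sinθ₁ = 0/√(0²+0.0355²) = 0.0000; sinθ₂ = 0.118/√(0.118²+0.0355²) = 0.9576.
B = (4π×10⁻⁷ × 4.98) / (4π × 0.0355) × (0.0000 + 0.9576) = 1.34×10⁻⁵ T.

B ≈ 13.4 μT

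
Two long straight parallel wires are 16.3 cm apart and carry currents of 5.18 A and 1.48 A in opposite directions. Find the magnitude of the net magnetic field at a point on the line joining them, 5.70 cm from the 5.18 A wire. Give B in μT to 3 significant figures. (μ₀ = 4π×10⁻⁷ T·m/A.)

B ≈ 21.0 μT

Each long wire gives B = μ₀I/(2πd). Distances are d₁ = 0.057 m and d₂ = 0.106 m.
B₁ = 1.82×10⁻⁵ T, B₂ = 2.79×10⁻⁶ T.
Between antiparallel currents both contributions point the same way, so they add. B = B₁ + B₂ = 1.82×10⁻⁵ + 2.79×10⁻⁶ = 2.10×10⁻⁵ T.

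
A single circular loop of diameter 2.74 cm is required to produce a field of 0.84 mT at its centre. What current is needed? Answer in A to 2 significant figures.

At the centre of a circular loop B = μ₀I/(2R), so I = 2RB/μ₀.
With R = 0.0137 m, I = 2 × 0.0137 × 8.40×10⁻⁴ / (4π×10⁻⁷) = 18.3 A.

I ≈ 18 A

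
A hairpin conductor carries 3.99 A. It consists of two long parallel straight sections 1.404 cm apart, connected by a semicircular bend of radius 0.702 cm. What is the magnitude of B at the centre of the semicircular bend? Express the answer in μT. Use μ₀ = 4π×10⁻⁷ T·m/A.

The semicircular arc contributes B_arc = μ₀I·π/(4πR) = μ₀I/(4R) = 1.79×10⁻⁴ T.
Each semi-infinite lead is at perpendicular distance R = 0.00702 m from the centre, with the perpendicular foot at its near end, so it contributes μ₀I/(4πR); both point the same way, together 1.14×10⁻⁴ T.
Arc and leads all point the same direction: B = 1.79×10⁻⁴ + 1.14×10⁻⁴ = 2.92×10⁻⁴ T.

B ≈ 292 μT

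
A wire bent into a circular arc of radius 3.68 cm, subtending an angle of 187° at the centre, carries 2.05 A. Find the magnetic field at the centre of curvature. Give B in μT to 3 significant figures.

B ≈ 18.2 μT

The Biot–Savart field of a circular arc at its centre is B = μ₀Iφ/(4πR), with φ = 3.264 rad.
B = (4π×10⁻⁷ × 2.05 × 3.264) / (4π × 0.0368) = 1.82×10⁻⁵ T.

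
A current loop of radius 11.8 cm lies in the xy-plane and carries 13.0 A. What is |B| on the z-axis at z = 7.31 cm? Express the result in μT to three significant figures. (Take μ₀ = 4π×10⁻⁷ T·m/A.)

B ≈ 42.5 μT

On the axis of a circular loop, B = μ₀IR² / [2(R²+z²)^(3/2)].
R² + z² = (0.118)² + (0.0731)² = 0.01927 m², and (R²+z²)^(3/2) = 2.67×10⁻³ m³.
B = (4π×10⁻⁷ × 13.0 × 0.01392) / (2 × 2.67×10⁻³) = 4.25×10⁻⁵ T.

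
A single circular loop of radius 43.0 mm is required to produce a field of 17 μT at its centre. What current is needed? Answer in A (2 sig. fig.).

At the centre of a circular loop B = μ₀I/(2R), so I = 2RB/μ₀.
With R = 0.043 m, I = 2 × 0.043 × 1.70×10⁻⁵ / (4π×10⁻⁷) = 1.16 A.

I ≈ 1.2 A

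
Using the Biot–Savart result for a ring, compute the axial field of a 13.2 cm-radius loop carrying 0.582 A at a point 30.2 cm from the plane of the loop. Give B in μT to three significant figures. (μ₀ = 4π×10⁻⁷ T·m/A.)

B ≈ 0.178 μT

On the axis of a circular loop, B = μ₀IR² / [2(R²+z²)^(3/2)].
R² + z² = (0.132)² + (0.302)² = 0.1086 m², and (R²+z²)^(3/2) = 3.58×10⁻² m³.
B = (4π×10⁻⁷ × 0.582 × 0.01742) / (2 × 3.58×10⁻²) = 1.78×10⁻⁷ T.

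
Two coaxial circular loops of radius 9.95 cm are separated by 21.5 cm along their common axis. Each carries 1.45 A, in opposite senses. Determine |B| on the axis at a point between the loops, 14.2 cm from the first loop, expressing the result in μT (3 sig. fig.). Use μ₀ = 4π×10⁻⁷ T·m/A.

B ≈ 3.07 μT

Each loop contributes B = μ₀IR²/[2(R²+z²)^(3/2)] on the axis, with z measured from that loop.
Loop 1 (z = 0.142 m): B₁ = 1.73×10⁻⁶ T. Loop 2 (z = 0.073 m): B₂ = 4.80×10⁻⁶ T.
The fields oppose: B = |B₁ − B₂| = 3.07×10⁻⁶ T.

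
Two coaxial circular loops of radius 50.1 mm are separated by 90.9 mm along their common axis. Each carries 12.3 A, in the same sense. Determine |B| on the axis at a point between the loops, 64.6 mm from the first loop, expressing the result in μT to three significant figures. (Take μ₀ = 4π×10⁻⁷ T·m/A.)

B ≈ 143 μT

Each loop contributes B = μ₀IR²/[2(R²+z²)^(3/2)] on the axis, with z measured from that loop.
Loop 1 (z = 0.0646 m): B₁ = 3.55×10⁻⁵ T. Loop 2 (z = 0.0263 m): B₂ = 1.07×10⁻⁴ T.
The fields add: B = B₁ + B₂ = 1.43×10⁻⁴ T.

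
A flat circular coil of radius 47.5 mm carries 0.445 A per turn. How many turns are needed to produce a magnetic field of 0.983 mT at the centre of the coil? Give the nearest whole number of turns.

For an N-turn coil, B = Nμ₀I/(2R). A single turn gives B₁ = 5.89×10⁻⁶ T with R = 0.0475 m.
N = B/B₁ = 9.83×10⁻⁴ / 5.89×10⁻⁶ = 167.00.

N = 167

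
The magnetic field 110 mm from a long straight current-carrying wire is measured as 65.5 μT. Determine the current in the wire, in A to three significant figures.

For a long straight wire B = μ₀I/(2πd), so I = 2πdB/μ₀.
I = 2π × 0.11 × 6.55×10⁻⁵ / (4π×10⁻⁷) = 36.0 A.

I ≈ 36.0 A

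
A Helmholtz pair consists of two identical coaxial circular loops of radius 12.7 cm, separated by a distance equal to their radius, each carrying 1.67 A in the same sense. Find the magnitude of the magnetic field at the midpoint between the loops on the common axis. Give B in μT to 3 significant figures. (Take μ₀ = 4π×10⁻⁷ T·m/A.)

B ≈ 11.8 μT

Each loop contributes B = μ₀IR²/[2(R²+z²)^(3/2)] on the axis, with z measured from that loop.
Loop 1 (z = 0.0635 m): B₁ = 5.91×10⁻⁶ T. Loop 2 (z = 0.0635 m): B₂ = 5.91×10⁻⁶ T.
The fields add: B = B₁ + B₂ = 1.18×10⁻⁵ T.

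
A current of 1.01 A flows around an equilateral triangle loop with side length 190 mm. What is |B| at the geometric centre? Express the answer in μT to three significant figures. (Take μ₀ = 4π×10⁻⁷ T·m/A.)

Each side is a finite straight segment at perpendicular distance d = a/(2 tan(π/3)) = 0.05485 m from the centre, with end-angles ±π/3.
One side contributes B₁ = (μ₀I/4πd)·2 sin(π/3) = 3.19×10⁻⁶ T.
All 3 sides add in the same direction: B = 3 × 3.19×10⁻⁶ = 9.57×10⁻⁶ T.

B ≈ 9.57 μT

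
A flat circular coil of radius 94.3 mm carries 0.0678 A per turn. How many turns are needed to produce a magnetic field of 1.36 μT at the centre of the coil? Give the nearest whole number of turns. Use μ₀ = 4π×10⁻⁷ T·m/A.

For an N-turn coil, B = Nμ₀I/(2R). A single turn gives B₁ = 4.52×10⁻⁷ T with R = 0.0943 m.
N = B/B₁ = 1.36×10⁻⁶ / 4.52×10⁻⁷ = 3.01.

N = 3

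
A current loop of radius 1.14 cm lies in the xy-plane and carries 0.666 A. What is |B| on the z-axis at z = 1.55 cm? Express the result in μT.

B ≈ 7.63 μT

On the axis of a circular loop, B = μ₀IR² / [2(R²+z²)^(3/2)].
R² + z² = (0.0114)² + (0.0155)² = 0.0003702 m², and (R²+z²)^(3/2) = 7.12×10⁻⁶ m³.
B = (4π×10⁻⁷ × 0.666 × 0.00013) / (2 × 7.12×10⁻⁶) = 7.63×10⁻⁶ T.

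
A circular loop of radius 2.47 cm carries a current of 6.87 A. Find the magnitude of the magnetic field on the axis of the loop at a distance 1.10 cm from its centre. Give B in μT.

On the axis of a circular loop, B = μ₀IR² / [2(R²+z²)^(3/2)].
R² + z² = (0.0247)² + (0.011)² = 0.0007311 m², and (R²+z²)^(3/2) = 1.98×10⁻⁵ m³.
B = (4π×10⁻⁷ × 6.87 × 0.0006101) / (2 × 1.98×10⁻⁵) = 1.33×10⁻⁴ T.

B ≈ 133 μT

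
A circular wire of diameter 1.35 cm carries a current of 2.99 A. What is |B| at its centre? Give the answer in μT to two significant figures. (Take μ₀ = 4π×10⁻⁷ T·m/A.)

At the centre of a circular loop the Biot–Savart law gives B = μ₀I/(2R) (so R = 0.00675 m).
B = (4π×10⁻⁷ × 2.99) / (2 × 0.00675) = 2.78×10⁻⁴ T.

B ≈ 280 μT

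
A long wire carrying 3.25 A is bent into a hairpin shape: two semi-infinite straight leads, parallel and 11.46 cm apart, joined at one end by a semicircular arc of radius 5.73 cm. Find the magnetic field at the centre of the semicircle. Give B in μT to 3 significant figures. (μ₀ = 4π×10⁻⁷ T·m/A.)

The semicircular arc contributes B_arc = μ₀I·π/(4πR) = μ₀I/(4R) = 1.78×10⁻⁵ T.
Each semi-infinite lead is at perpendicular distance R = 0.0573 m from the centre, with the perpendicular foot at its near end, so it contributes μ₀I/(4πR); both point the same way, together 1.13×10⁻⁵ T.
Arc and leads all point the same direction: B = 1.78×10⁻⁵ + 1.13×10⁻⁵ = 2.92×10⁻⁵ T.

B ≈ 29.2 μT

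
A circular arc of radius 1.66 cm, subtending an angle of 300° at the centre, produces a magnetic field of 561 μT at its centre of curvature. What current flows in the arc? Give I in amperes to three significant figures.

For a circular arc, B = μ₀Iφ/(4πR) with φ in radians; here φ = 5.236 rad.
So I = 4πRB/(μ₀φ) = 4π × 0.0166 × 5.61×10⁻⁴ / (4π×10⁻⁷ × 5.236) = 17.8 A.

I ≈ 17.8 A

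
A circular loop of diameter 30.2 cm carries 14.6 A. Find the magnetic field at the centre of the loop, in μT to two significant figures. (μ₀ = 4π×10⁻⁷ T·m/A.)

B ≈ 61 μT

At the centre of a circular loop the Biot–Savart law gives B = μ₀I/(2R) (so R = 0.151 m).
B = (4π×10⁻⁷ × 14.6) / (2 × 0.151) = 6.08×10⁻⁵ T.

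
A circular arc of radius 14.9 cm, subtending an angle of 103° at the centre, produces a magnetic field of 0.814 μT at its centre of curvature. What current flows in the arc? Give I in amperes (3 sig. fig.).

I ≈ 0.675 A

For a circular arc, B = μ₀Iφ/(4πR) with φ in radians; here φ = 1.798 rad.
So I = 4πRB/(μ₀φ) = 4π × 0.149 × 8.14×10⁻⁷ / (4π×10⁻⁷ × 1.798) = 0.675 A.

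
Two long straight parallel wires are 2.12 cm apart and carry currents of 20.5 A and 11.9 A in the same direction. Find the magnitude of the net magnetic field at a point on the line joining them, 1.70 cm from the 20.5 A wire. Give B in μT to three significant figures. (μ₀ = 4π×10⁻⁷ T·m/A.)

B ≈ 325 μT

Each long wire gives B = μ₀I/(2πd). Distances are d₁ = 0.017 m and d₂ = 0.0042 m.
B₁ = 2.41×10⁻⁴ T, B₂ = 5.67×10⁻⁴ T.
Between parallel currents the two contributions point in opposite directions, so they subtract. B = |B₁ − B₂| = |2.41×10⁻⁴ − 5.67×10⁻⁴| = 3.25×10⁻⁴ T.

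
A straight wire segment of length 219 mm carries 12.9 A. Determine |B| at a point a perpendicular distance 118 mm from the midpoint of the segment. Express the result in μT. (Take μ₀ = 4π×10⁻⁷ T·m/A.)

B ≈ 14.9 μT

For a finite straight segment, B = (μ₀I/4πd)(sinθ₁ + sinθ₂), where θ₁, θ₂ are the angles from the perpendicular to each end.
The perpendicular from the point meets the wire at its midpoint, so each end is L/2 = 0.1095 m away along the wire.
sinθ₁ = 0.1095/√(0.1095²+0.118²) = 0.6802; sinθ₂ = 0.1095/√(0.1095²+0.118²) = 0.6802.
B = (4π×10⁻⁷ × 12.9) / (4π × 0.118) × (0.6802 + 0.6802) = 1.49×10⁻⁵ T.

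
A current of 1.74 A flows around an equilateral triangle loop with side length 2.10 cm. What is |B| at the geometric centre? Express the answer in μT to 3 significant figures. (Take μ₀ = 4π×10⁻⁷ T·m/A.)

B ≈ 149 μT

Each side is a finite straight segment at perpendicular distance d = a/(2 tan(π/3)) = 0.006062 m from the centre, with end-angles ±π/3.
One side contributes B₁ = (μ₀I/4πd)·2 sin(π/3) = 4.97×10⁻⁵ T.
All 3 sides add in the same direction: B = 3 × 4.97×10⁻⁵ = 1.49×10⁻⁴ T.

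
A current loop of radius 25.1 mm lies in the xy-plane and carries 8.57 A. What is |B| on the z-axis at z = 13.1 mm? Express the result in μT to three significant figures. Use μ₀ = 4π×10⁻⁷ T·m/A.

B ≈ 149 μT

On the axis of a circular loop, B = μ₀IR² / [2(R²+z²)^(3/2)].
R² + z² = (0.0251)² + (0.0131)² = 0.0008016 m², and (R²+z²)^(3/2) = 2.27×10⁻⁵ m³.
B = (4π×10⁻⁷ × 8.57 × 0.00063) / (2 × 2.27×10⁻⁵) = 1.49×10⁻⁴ T.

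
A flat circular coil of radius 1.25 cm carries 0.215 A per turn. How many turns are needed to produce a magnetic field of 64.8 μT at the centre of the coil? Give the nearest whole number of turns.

N = 6

For an N-turn coil, B = Nμ₀I/(2R). A single turn gives B₁ = 1.08×10⁻⁵ T with R = 0.0125 m.
N = B/B₁ = 6.48×10⁻⁵ / 1.08×10⁻⁵ = 6.00.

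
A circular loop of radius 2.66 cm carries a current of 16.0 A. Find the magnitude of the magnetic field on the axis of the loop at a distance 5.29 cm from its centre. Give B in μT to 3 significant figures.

B ≈ 34.3 μT

On the axis of a circular loop, B = μ₀IR² / [2(R²+z²)^(3/2)].
R² + z² = (0.0266)² + (0.0529)² = 0.003506 m², and (R²+z²)^(3/2) = 2.08×10⁻⁴ m³.
B = (4π×10⁻⁷ × 16.0 × 0.0007076) / (2 × 2.08×10⁻⁴) = 3.43×10⁻⁵ T.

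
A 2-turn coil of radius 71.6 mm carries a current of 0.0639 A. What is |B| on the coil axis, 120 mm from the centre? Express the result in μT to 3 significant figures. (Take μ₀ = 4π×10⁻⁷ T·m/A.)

B ≈ 0.151 μT

For an N-turn flat coil, B = Nμ₀IR²/[2(R²+z²)^(3/2)] with R = 0.0716 m, z = 0.12 m.
B = 2 × 7.54×10⁻⁸ T = 1.51×10⁻⁷ T.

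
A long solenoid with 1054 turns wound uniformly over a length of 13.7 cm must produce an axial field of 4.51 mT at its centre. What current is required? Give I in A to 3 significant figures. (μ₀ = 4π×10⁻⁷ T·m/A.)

Inside a long solenoid B = μ₀nI with n = 7693 m⁻¹, so I = B/(μ₀n).
I = 4.51×10⁻³ / (4π×10⁻⁷ × 7693) = 0.466 A.

I ≈ 0.466 A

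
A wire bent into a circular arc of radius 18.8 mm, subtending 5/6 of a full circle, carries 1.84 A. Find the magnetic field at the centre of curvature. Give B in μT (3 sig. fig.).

B ≈ 51.2 μT

The Biot–Savart field of a circular arc at its centre is B = μ₀Iφ/(4πR), with φ = 5.236 rad.
B = (4π×10⁻⁷ × 1.84 × 5.236) / (4π × 0.0188) = 5.12×10⁻⁵ T.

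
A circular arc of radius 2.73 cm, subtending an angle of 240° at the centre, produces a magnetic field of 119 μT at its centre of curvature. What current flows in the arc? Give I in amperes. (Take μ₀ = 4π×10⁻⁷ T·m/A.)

For a circular arc, B = μ₀Iφ/(4πR) with φ in radians; here φ = 4.189 rad.
So I = 4πRB/(μ₀φ) = 4π × 0.0273 × 1.19×10⁻⁴ / (4π×10⁻⁷ × 4.189) = 7.76 A.

I ≈ 7.76 A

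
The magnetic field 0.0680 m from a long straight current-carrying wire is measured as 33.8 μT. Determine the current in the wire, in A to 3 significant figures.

I ≈ 11.5 A

For a long straight wire B = μ₀I/(2πd), so I = 2πdB/μ₀.
I = 2π × 0.068 × 3.38×10⁻⁵ / (4π×10⁻⁷) = 11.5 A.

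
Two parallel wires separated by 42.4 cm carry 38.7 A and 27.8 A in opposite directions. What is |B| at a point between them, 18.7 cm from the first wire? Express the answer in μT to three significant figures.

Each long wire gives B = μ₀I/(2πd). Distances are d₁ = 0.187 m and d₂ = 0.237 m.
B₁ = 4.14×10⁻⁵ T, B₂ = 2.35×10⁻⁵ T.
Between antiparallel currents both contributions point the same way, so they add. B = B₁ + B₂ = 4.14×10⁻⁵ + 2.35×10⁻⁵ = 6.49×10⁻⁵ T.

B ≈ 64.9 μT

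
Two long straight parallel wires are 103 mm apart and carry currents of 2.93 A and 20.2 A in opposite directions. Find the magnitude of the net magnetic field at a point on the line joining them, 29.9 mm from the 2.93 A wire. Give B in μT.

Each long wire gives B = μ₀I/(2πd). Distances are d₁ = 0.0299 m and d₂ = 0.0731 m.
B₁ = 1.96×10⁻⁵ T, B₂ = 5.53×10⁻⁵ T.
Between antiparallel currents both contributions point the same way, so they add. B = B₁ + B₂ = 1.96×10⁻⁵ + 5.53×10⁻⁵ = 7.49×10⁻⁵ T.

B ≈ 74.9 μT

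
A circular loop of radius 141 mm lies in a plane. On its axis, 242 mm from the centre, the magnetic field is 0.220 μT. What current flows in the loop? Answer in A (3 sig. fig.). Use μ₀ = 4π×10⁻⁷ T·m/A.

On the axis of a loop, B = μ₀IR²/[2(R²+z²)^(3/2)], so I = 2B(R²+z²)^(3/2)/(μ₀R²).
R² + z² = 0.01988 + 0.05856 = 0.07845 m²; raised to 3/2 gives 2.20×10⁻² m³.
I = 2 × 2.20×10⁻⁷ × 2.20×10⁻² / (1.26×10⁻⁶ × 0.01988) = 0.387 A.

I ≈ 0.387 A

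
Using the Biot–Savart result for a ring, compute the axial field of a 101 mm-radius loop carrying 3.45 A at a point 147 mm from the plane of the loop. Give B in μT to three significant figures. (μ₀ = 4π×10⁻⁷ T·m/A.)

On the axis of a circular loop, B = μ₀IR² / [2(R²+z²)^(3/2)].
R² + z² = (0.101)² + (0.147)² = 0.03181 m², and (R²+z²)^(3/2) = 5.67×10⁻³ m³.
B = (4π×10⁻⁷ × 3.45 × 0.0102) / (2 × 5.67×10⁻³) = 3.90×10⁻⁶ T.

B ≈ 3.90 μT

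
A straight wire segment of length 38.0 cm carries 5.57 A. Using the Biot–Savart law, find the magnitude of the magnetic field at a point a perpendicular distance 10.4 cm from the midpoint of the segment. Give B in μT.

B ≈ 9.40 μT

For a finite straight segment, B = (μ₀I/4πd)(sinθ₁ + sinθ₂), where θ₁, θ₂ are the angles from the perpendicular to each end.
The perpendicular from the point meets the wire at its midpoint, so each end is L/2 = 0.19 m away along the wire.
sinθ₁ = 0.19/√(0.19²+0.104²) = 0.8772; sinθ₂ = 0.19/√(0.19²+0.104²) = 0.8772.
B = (4π×10⁻⁷ × 5.57) / (4π × 0.104) × (0.8772 + 0.8772) = 9.40×10⁻⁶ T.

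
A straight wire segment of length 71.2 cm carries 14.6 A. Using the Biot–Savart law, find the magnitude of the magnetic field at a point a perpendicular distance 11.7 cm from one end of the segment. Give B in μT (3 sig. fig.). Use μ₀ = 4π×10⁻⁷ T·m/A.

For a finite straight segment, B = (μ₀I/4πd)(sinθ₁ + sinθ₂), where θ₁, θ₂ are the angles from the perpendicular to each end.
The perpendicular foot is at one end, so the two end-offsets along the wire are 0 and L = 0.712 m.
sinθ₁ = 0/√(0²+0.117²) = 0.0000; sinθ₂ = 0.712/√(0.712²+0.117²) = 0.9868.
B = (4π×10⁻⁷ × 14.6) / (4π × 0.117) × (0.0000 + 0.9868) = 1.23×10⁻⁵ T.

B ≈ 12.3 μT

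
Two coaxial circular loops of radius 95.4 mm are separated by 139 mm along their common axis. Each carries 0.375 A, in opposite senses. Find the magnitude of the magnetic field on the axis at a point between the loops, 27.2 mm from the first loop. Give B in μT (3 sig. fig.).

B ≈ 1.52 μT

Each loop contributes B = μ₀IR²/[2(R²+z²)^(3/2)] on the axis, with z measured from that loop.
Loop 1 (z = 0.0272 m): B₁ = 2.20×10⁻⁶ T. Loop 2 (z = 0.1118 m): B₂ = 6.75×10⁻⁷ T.
The fields oppose: B = |B₁ − B₂| = 1.52×10⁻⁶ T.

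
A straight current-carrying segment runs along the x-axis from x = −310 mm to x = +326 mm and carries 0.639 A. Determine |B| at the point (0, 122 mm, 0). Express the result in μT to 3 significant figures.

B ≈ 0.978 μT

For a finite straight segment, B = (μ₀I/4πd)(sinθ₁ + sinθ₂), where θ₁, θ₂ are the angles from the perpendicular to each end.
The perpendicular distance is d = 0.122 m; the end-offsets along the wire are a = 0.31 m and b = 0.326 m.
sinθ₁ = 0.31/√(0.31²+0.122²) = 0.9305; sinθ₂ = 0.326/√(0.326²+0.122²) = 0.9366.
B = (4π×10⁻⁷ × 0.639) / (4π × 0.122) × (0.9305 + 0.9366) = 9.78×10⁻⁷ T.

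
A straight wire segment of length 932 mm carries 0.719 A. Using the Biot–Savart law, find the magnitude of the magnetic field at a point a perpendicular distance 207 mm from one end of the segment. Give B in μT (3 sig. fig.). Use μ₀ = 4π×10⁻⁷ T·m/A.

For a finite straight segment, B = (μ₀I/4πd)(sinθ₁ + sinθ₂), where θ₁, θ₂ are the angles from the perpendicular to each end.
The perpendicular foot is at one end, so the two end-offsets along the wire are 0 and L = 0.932 m.
sinθ₁ = 0/√(0²+0.207²) = 0.0000; sinθ₂ = 0.932/√(0.932²+0.207²) = 0.9762.
B = (4π×10⁻⁷ × 0.719) / (4π × 0.207) × (0.0000 + 0.9762) = 3.39×10⁻⁷ T.

B ≈ 0.339 μT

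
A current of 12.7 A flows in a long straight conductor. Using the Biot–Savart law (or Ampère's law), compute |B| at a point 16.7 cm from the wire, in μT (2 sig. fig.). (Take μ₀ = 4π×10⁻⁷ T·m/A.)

For an infinitely long straight wire, B = μ₀I/(2πd).
B = (4π×10⁻⁷ × 12.7) / (2π × 0.167) = 1.52×10⁻⁵ T.

B ≈ 15 μT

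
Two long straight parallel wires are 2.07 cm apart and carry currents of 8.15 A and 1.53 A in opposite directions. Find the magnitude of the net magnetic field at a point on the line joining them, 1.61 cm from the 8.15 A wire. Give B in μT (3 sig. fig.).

B ≈ 168 μT

Each long wire gives B = μ₀I/(2πd). Distances are d₁ = 0.0161 m and d₂ = 0.0046 m.
B₁ = 1.01×10⁻⁴ T, B₂ = 6.65×10⁻⁵ T.
Between antiparallel currents both contributions point the same way, so they add. B = B₁ + B₂ = 1.01×10⁻⁴ + 6.65×10⁻⁵ = 1.68×10⁻⁴ T.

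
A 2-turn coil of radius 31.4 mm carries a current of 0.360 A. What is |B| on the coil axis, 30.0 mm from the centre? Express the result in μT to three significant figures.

For an N-turn flat coil, B = Nμ₀IR²/[2(R²+z²)^(3/2)] with R = 0.0314 m, z = 0.03 m.
B = 2 × 2.72×10⁻⁶ T = 5.45×10⁻⁶ T.

B ≈ 5.45 μT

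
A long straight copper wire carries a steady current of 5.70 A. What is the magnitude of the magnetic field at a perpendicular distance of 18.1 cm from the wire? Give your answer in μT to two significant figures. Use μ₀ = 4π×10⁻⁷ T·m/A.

For an infinitely long straight wire, B = μ₀I/(2πd).
B = (4π×10⁻⁷ × 5.70) / (2π × 0.181) = 6.30×10⁻⁶ T.

B ≈ 6.3 μT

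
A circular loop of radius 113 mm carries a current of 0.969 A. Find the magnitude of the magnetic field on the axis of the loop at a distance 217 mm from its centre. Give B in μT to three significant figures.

On the axis of a circular loop, B = μ₀IR² / [2(R²+z²)^(3/2)].
R² + z² = (0.113)² + (0.217)² = 0.05986 m², and (R²+z²)^(3/2) = 1.46×10⁻² m³.
B = (4π×10⁻⁷ × 0.969 × 0.01277) / (2 × 1.46×10⁻²) = 5.31×10⁻⁷ T.

B ≈ 0.531 μT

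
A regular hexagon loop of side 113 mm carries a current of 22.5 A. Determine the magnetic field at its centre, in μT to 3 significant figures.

B ≈ 138 μT

Each side is a finite straight segment at perpendicular distance d = a/(2 tan(π/6)) = 0.09786 m from the centre, with end-angles ±π/6.
One side contributes B₁ = (μ₀I/4πd)·2 sin(π/6) = 2.30×10⁻⁵ T.
All 6 sides add in the same direction: B = 6 × 2.30×10⁻⁵ = 1.38×10⁻⁴ T.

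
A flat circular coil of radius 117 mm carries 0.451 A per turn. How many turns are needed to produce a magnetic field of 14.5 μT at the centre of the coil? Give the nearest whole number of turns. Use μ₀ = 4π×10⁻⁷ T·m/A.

For an N-turn coil, B = Nμ₀I/(2R). A single turn gives B₁ = 2.42×10⁻⁶ T with R = 0.117 m.
N = B/B₁ = 1.45×10⁻⁵ / 2.42×10⁻⁶ = 5.99.

N = 6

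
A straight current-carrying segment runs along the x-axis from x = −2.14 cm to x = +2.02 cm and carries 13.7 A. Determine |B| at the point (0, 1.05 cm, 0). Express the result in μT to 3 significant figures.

For a finite straight segment, B = (μ₀I/4πd)(sinθ₁ + sinθ₂), where θ₁, θ₂ are the angles from the perpendicular to each end.
The perpendicular distance is d = 0.0105 m; the end-offsets along the wire are a = 0.0214 m and b = 0.0202 m.
sinθ₁ = 0.0214/√(0.0214²+0.0105²) = 0.8978; sinθ₂ = 0.0202/√(0.0202²+0.0105²) = 0.8873.
B = (4π×10⁻⁷ × 13.7) / (4π × 0.0105) × (0.8978 + 0.8873) = 2.33×10⁻⁴ T.

B ≈ 233 μT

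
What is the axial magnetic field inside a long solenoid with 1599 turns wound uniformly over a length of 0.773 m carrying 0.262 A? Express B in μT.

Inside a long solenoid, B = μ₀nI with n = 2069 turns/m.
B = 4π×10⁻⁷ × 2069 × 0.262 = 6.81×10⁻⁴ T.

B ≈ 681 μT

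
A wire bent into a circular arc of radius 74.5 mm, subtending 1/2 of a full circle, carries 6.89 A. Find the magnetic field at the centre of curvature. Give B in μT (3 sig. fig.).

The Biot–Savart field of a circular arc at its centre is B = μ₀Iφ/(4πR), with φ = 3.142 rad.
B = (4π×10⁻⁷ × 6.89 × 3.142) / (4π × 0.0745) = 2.91×10⁻⁵ T.

B ≈ 29.1 μT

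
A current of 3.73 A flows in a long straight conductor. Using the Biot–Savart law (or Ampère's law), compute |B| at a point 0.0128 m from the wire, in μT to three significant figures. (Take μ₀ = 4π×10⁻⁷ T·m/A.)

For an infinitely long straight wire, B = μ₀I/(2πd).
B = (4π×10⁻⁷ × 3.73) / (2π × 0.0128) = 5.83×10⁻⁵ T.

B ≈ 58.3 μT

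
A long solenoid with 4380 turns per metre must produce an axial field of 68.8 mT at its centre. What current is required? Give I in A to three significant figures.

I ≈ 12.5 A

Inside a long solenoid B = μ₀nI with n = 4380 m⁻¹, so I = B/(μ₀n).
I = 6.88×10⁻² / (4π×10⁻⁷ × 4380) = 12.5 A.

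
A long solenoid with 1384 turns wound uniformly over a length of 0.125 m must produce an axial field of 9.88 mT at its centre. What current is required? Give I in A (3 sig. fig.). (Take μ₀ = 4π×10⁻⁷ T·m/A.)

Inside a long solenoid B = μ₀nI with n = 1.107×10⁴ m⁻¹, so I = B/(μ₀n).
I = 9.88×10⁻³ / (4π×10⁻⁷ × 1.107×10⁴) = 0.710 A.

I ≈ 0.710 A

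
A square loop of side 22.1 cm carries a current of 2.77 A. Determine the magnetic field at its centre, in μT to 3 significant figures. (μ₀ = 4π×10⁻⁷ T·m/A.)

Each side is a finite straight segment at perpendicular distance d = a/(2 tan(π/4)) = 0.1105 m from the centre, with end-angles ±π/4.
One side contributes B₁ = (μ₀I/4πd)·2 sin(π/4) = 3.55×10⁻⁶ T.
All 4 sides add in the same direction: B = 4 × 3.55×10⁻⁶ = 1.42×10⁻⁵ T.

B ≈ 14.2 μT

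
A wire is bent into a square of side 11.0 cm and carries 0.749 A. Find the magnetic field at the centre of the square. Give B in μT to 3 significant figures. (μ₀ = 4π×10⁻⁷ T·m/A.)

B ≈ 7.70 μT

Each side is a finite straight segment at perpendicular distance d = a/(2 tan(π/4)) = 0.055 m from the centre, with end-angles ±π/4.
One side contributes B₁ = (μ₀I/4πd)·2 sin(π/4) = 1.93×10⁻⁶ T.
All 4 sides add in the same direction: B = 4 × 1.93×10⁻⁶ = 7.70×10⁻⁶ T.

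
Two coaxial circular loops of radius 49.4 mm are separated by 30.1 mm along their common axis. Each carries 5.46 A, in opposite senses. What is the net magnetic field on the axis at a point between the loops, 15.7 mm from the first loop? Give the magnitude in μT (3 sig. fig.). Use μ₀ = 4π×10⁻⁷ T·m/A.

Each loop contributes B = μ₀IR²/[2(R²+z²)^(3/2)] on the axis, with z measured from that loop.
Loop 1 (z = 0.0157 m): B₁ = 6.01×10⁻⁵ T. Loop 2 (z = 0.0144 m): B₂ = 6.14×10⁻⁵ T.
The fields oppose: B = |B₁ − B₂| = 1.34×10⁻⁶ T.

B ≈ 1.34 μT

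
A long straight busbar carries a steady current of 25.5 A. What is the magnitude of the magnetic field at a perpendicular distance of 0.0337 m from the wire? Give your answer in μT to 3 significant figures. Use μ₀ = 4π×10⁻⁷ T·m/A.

B ≈ 151 μT

For an infinitely long straight wire, B = μ₀I/(2πd).
B = (4π×10⁻⁷ × 25.5) / (2π × 0.0337) = 1.51×10⁻⁴ T.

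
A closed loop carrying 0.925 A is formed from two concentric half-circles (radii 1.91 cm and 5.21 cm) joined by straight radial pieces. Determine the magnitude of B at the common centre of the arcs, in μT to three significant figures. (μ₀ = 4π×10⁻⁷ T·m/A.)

B ≈ 9.64 μT

The radial connectors point toward the centre, so dl × r̂ = 0 and they contribute nothing.
Each semicircle gives μ₀I/(4R): inner arc 1.52×10⁻⁵ T, outer arc 5.58×10⁻⁶ T.
The two arcs carry current in opposite angular senses, so their fields oppose: B = |1.52×10⁻⁵ − 5.58×10⁻⁶| = 9.64×10⁻⁶ T.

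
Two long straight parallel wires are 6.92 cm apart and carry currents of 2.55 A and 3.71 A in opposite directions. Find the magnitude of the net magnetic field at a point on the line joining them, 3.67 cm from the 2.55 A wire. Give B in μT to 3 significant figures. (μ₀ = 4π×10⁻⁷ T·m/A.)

Each long wire gives B = μ₀I/(2πd). Distances are d₁ = 0.0367 m and d₂ = 0.0325 m.
B₁ = 1.39×10⁻⁵ T, B₂ = 2.28×10⁻⁵ T.
Between antiparallel currents both contributions point the same way, so they add. B = B₁ + B₂ = 1.39×10⁻⁵ + 2.28×10⁻⁵ = 3.67×10⁻⁵ T.

B ≈ 36.7 μT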